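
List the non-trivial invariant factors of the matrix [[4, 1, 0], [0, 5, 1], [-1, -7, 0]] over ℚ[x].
(x - 3)^3

The Jordan structure of A has elementary divisors (x - 3)^3. Arranging the block sizes at each eigenvalue in decreasing order and taking row products gives the invariant factors.

Invariant factors (smallest first, each dividing the next): (x - 3)^3.

Check: the last factor (x - 3)^3 is the minimal polynomial, and the product (x - 3)^3 is the characteristic polynomial.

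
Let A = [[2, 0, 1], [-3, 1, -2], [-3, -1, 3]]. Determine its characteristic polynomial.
xI - A = [[x - 2, 0, -1], [3, x - 1, 2], [3, 1, x - 3]].

Expanding det(xI - A) along the first row:
det(xI - A) = + (x - 2)·det([[x - 1, 2], [1, x - 3]]) - (0)·det([[3, 2], [3, x - 3]]) + (-1)·det([[3, x - 1], [3, 1]]).

Evaluating gives χ_A(x) = x^3 - 6x^2 + 12x - 8 = (x - 2)^3.

χ_A(x) = (x - 2)^3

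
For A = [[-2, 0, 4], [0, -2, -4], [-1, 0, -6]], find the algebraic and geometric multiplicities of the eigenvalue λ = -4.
The characteristic polynomial is (x + 2)(x + 4)^2, so the factor x + 4 appears with exponent 2: the algebraic multiplicity is 2.

rank(A + 4I) = 2, so the eigenspace has dimension 3 - 2 = 1: the geometric multiplicity is 1.

Since 1 < 2, A is not diagonalizable.

algebraic multiplicity 2, geometric multiplicity 1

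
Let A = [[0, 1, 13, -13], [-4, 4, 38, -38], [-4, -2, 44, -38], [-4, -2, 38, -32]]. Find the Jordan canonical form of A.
The characteristic polynomial is det(xI - A) = (x - 6)^2(x - 2)^2, so the eigenvalues are 2 (algebraic multiplicity 2), 6 (algebraic multiplicity 2).

For λ = 2: rank(A - 2I) = 3, rank((A - 2I)^2) = 2. The eigenspace has dimension 4 - 3 = 1, so there is 1 Jordan block; the rank sequence gives block sizes [2].

For λ = 6: rank(A - 6I) = 2. The eigenspace has dimension 4 - 2 = 2, so there are 2 Jordan blocks; the rank sequence gives block sizes [1, 1].

Assembling the blocks gives the Jordan form J above.

J = [[2, 1, 0, 0], [0, 2, 0, 0], [0, 0, 6, 0], [0, 0, 0, 6]]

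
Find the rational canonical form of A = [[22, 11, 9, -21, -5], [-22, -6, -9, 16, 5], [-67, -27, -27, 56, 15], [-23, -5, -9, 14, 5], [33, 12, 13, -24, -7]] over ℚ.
R = [[0, 5, 0, 0, 0], [1, -2, 0, 0, 0], [0, 0, 0, 0, 0], [0, 0, 1, 0, 5], [0, 0, 0, 1, -2]]

The invariant factors of A (the non-unit diagonal entries of the Smith normal form of xI - A over ℚ[x]) are x^2 + 2x - 5, x(x^2 + 2x - 5), each dividing the next. The characteristic polynomial is their product, x(x^2 + 2x - 5)^2.

The rational canonical form is the block-diagonal matrix of companion matrices C(f_i):
R = [[0, 5, 0, 0, 0], [1, -2, 0, 0, 0], [0, 0, 0, 0, 0], [0, 0, 1, 0, 5], [0, 0, 0, 1, -2]].

Note the characteristic polynomial does not split into linear factors over ℚ, so A has no Jordan form over ℚ; the rational canonical form exists over any field.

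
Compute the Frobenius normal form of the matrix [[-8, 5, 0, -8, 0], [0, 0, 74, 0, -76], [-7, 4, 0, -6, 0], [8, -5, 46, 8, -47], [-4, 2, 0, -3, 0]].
R = [[0, 0, 0, 0, -18], [1, 0, 0, 0, 0], [0, 1, 0, 0, 2], [0, 0, 1, 0, 9], [0, 0, 0, 1, 0]]

The invariant factors of A (the non-unit diagonal entries of the Smith normal form of xI - A over ℚ[x]) are (x - 3)(x + 3)(x^3 - 2), each dividing the next. The characteristic polynomial is their product, (x - 3)(x + 3)(x^3 - 2).

The rational canonical form is the block-diagonal matrix of companion matrices C(f_i):
R = [[0, 0, 0, 0, -18], [1, 0, 0, 0, 0], [0, 1, 0, 0, 2], [0, 0, 1, 0, 9], [0, 0, 0, 1, 0]].

Note the characteristic polynomial does not split into linear factors over ℚ, so A has no Jordan form over ℚ; the rational canonical form exists over any field.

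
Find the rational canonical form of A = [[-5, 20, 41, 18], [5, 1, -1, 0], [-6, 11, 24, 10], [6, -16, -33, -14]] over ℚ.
R = [[0, 0, 0, 12], [1, 0, 0, -14], [0, 1, 0, 2], [0, 0, 1, 6]]

The invariant factors of A (the non-unit diagonal entries of the Smith normal form of xI - A over ℚ[x]) are (x - 6)(x^3 - 2x + 2), each dividing the next. The characteristic polynomial is their product, (x - 6)(x^3 - 2x + 2).

The rational canonical form is the block-diagonal matrix of companion matrices C(f_i):
R = [[0, 0, 0, 12], [1, 0, 0, -14], [0, 1, 0, 2], [0, 0, 1, 6]].

Note the characteristic polynomial does not split into linear factors over ℚ, so A has no Jordan form over ℚ; the rational canonical form exists over any field.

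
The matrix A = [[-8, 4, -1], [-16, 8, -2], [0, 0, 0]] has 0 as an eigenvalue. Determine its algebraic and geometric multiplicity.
algebraic multiplicity 3, geometric multiplicity 2

The characteristic polynomial is x^3, so the factor x appears with exponent 3: the algebraic multiplicity is 3.

rank(A) = 1, so the eigenspace has dimension 3 - 1 = 2: the geometric multiplicity is 2.

Since 2 < 3, A is not diagonalizable.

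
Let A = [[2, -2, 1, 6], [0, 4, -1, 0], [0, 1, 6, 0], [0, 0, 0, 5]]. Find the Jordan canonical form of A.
J = [[2, 0, 0, 0], [0, 5, 1, 0], [0, 0, 5, 0], [0, 0, 0, 5]]

The characteristic polynomial is det(xI - A) = (x - 5)^3(x - 2), so the eigenvalues are 2 (algebraic multiplicity 1), 5 (algebraic multiplicity 3).

For λ = 2: algebraic multiplicity 1 gives one 1×1 block.

For λ = 5: rank(A - 5I) = 2, rank((A - 5I)^2) = 1. The eigenspace has dimension 4 - 2 = 2, so there are 2 Jordan blocks; the rank sequence gives block sizes [2, 1].

Assembling the blocks gives the Jordan form J above.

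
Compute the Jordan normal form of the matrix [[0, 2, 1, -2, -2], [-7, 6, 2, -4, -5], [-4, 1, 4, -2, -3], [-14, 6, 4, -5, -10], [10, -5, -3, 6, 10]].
J = [[3, 1, 0, 0, 0], [0, 3, 1, 0, 0], [0, 0, 3, 0, 0], [0, 0, 0, 3, 0], [0, 0, 0, 0, 3]]

The characteristic polynomial is det(xI - A) = (x - 3)^5, so the eigenvalues are 3 (algebraic multiplicity 5).

For λ = 3: rank(A - 3I) = 2, rank((A - 3I)^2) = 1, rank((A - 3I)^3) = 0. The eigenspace has dimension 5 - 2 = 3, so there are 3 Jordan blocks; the rank sequence gives block sizes [3, 1, 1].

Assembling the blocks gives the Jordan form J above.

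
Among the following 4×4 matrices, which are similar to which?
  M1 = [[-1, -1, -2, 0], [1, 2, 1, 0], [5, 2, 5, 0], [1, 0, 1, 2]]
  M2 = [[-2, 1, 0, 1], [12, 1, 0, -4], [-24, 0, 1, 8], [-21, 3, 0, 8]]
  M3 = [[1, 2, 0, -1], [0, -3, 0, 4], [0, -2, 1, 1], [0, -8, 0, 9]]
Characteristic polynomials: χ_{M1} = (x - 2)^4, χ_{M2} = (x - 5)(x - 1)^3, χ_{M3} = (x - 5)(x - 1)^3.

{M1}: invariant factors x - 2, (x - 2)^3.

{M2, M3}: invariant factors x - 1, (x - 5)(x - 1)^2.

Matrices are similar if and only if their invariant-factor lists agree; the partition into similarity classes is {M1}, {M2, M3}.

2 classes: {M1}, {M2, M3}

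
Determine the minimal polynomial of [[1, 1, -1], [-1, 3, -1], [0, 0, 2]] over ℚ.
m_A(x) = (x - 2)^2

The characteristic polynomial factors as (x - 2)^3. The minimal polynomial is ∏(x - λ)^{k_λ} where k_λ is the size of the largest Jordan block at λ.

For λ = 2: rank(A - 2I) = 1, and the largest Jordan block has size 2 (the smallest k with rank((A - 2I)^k) = rank((A - 2I)^(k+1))).

So m_A(x) = (x - 2)^2.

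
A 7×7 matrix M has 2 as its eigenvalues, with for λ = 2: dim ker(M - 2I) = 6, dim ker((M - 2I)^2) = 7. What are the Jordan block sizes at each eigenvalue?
Jordan blocks: (2, 2), (2, 1), (2, 1), (2, 1), (2, 1), (2, 1)

λ = 2: successive nullity increments [6, 1] count blocks of size ≥ k; block sizes are [2, 1, 1, 1, 1, 1].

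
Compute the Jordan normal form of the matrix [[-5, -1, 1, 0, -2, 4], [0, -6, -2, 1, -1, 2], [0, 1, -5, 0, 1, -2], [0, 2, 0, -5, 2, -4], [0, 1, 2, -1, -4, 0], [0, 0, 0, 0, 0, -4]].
The characteristic polynomial is det(xI - A) = (x + 4)(x + 5)^5, so the eigenvalues are -5 (algebraic multiplicity 5), -4 (algebraic multiplicity 1).

For λ = -5: rank(A + 5I) = 4, rank((A + 5I)^2) = 2, rank((A + 5I)^3) = 1. The eigenspace has dimension 6 - 4 = 2, so there are 2 Jordan blocks; the rank sequence gives block sizes [3, 2].

For λ = -4: algebraic multiplicity 1 gives one 1×1 block.

Assembling the blocks gives the Jordan form J above.

J = [[-5, 1, 0, 0, 0, 0], [0, -5, 1, 0, 0, 0], [0, 0, -5, 0, 0, 0], [0, 0, 0, -5, 1, 0], [0, 0, 0, 0, -5, 0], [0, 0, 0, 0, 0, -4]]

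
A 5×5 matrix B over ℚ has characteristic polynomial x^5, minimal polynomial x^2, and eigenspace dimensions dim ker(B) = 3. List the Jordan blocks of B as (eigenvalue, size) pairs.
Jordan blocks: (0, 2), (0, 2), (0, 1)

λ = 0: algebraic multiplicity 5 (exponent in χ_B), largest block size 2 (exponent in m_B), 3 blocks (geometric multiplicity). These force block sizes [2, 2, 1].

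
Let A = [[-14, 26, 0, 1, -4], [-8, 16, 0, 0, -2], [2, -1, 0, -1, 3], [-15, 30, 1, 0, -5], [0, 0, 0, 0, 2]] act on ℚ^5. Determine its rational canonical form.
The invariant factors of A (the non-unit diagonal entries of the Smith normal form of xI - A over ℚ[x]) are x - 2, (x - 2)(x^3 - 4), each dividing the next. The characteristic polynomial is their product, (x - 2)^2(x^3 - 4).

The rational canonical form is the block-diagonal matrix of companion matrices C(f_i):
R = [[2, 0, 0, 0, 0], [0, 0, 0, 0, -8], [0, 1, 0, 0, 4], [0, 0, 1, 0, 0], [0, 0, 0, 1, 2]].

Note the characteristic polynomial does not split into linear factors over ℚ, so A has no Jordan form over ℚ; the rational canonical form exists over any field.

R = [[2, 0, 0, 0, 0], [0, 0, 0, 0, -8], [0, 1, 0, 0, 4], [0, 0, 1, 0, 0], [0, 0, 0, 1, 2]]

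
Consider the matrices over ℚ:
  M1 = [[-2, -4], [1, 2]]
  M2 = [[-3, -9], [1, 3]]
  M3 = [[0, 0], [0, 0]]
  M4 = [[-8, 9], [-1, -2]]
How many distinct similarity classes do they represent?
Characteristic polynomials: χ_{M1} = x^2, χ_{M2} = x^2, χ_{M3} = x^2, χ_{M4} = (x + 5)^2.

{M1, M2}: invariant factors x^2.

{M3}: invariant factors x, x.

{M4}: invariant factors (x + 5)^2.

Matrices are similar if and only if their invariant-factor lists agree; the partition into similarity classes is {M1, M2}, {M3}, {M4}.

3 classes: {M1, M2}, {M3}, {M4}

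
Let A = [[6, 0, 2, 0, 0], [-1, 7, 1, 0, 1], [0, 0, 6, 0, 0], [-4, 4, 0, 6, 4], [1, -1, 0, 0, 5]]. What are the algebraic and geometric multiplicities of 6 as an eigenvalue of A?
algebraic multiplicity 5, geometric multiplicity 3

The characteristic polynomial is (x - 6)^5, so the factor x - 6 appears with exponent 5: the algebraic multiplicity is 5.

rank(A - 6I) = 2, so the eigenspace has dimension 5 - 2 = 3: the geometric multiplicity is 3.

Since 3 < 5, A is not diagonalizable.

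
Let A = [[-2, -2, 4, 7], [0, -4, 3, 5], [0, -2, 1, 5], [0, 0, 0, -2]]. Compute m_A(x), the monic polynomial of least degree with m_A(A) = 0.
m_A(x) = (x + 1)(x + 2)^2

The characteristic polynomial factors as (x + 1)(x + 2)^3. The minimal polynomial is ∏(x - λ)^{k_λ} where k_λ is the size of the largest Jordan block at λ.

For λ = -2: rank(A + 2I) = 2, and the largest Jordan block has size 2 (the smallest k with rank((A + 2I)^k) = rank((A + 2I)^(k+1))).
For λ = -1: rank(A + I) = 3, and the largest Jordan block has size 1 (the smallest k with rank((A + I)^k) = rank((A + I)^(k+1))).

So m_A(x) = (x + 1)(x + 2)^2.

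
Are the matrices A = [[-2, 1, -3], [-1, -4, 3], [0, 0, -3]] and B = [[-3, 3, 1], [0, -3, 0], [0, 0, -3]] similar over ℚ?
Yes.

Two matrices over a field are similar if and only if they have the same invariant factors.

Both A and B have characteristic polynomial (x + 3)^3 and minimal polynomial (x + 3)^2. Computing further, both have invariant factors x + 3, (x + 3)^2. Hence A and B are similar.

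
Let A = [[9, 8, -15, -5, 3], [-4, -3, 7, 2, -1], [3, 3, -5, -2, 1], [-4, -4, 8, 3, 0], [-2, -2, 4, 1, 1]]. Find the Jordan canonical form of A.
The characteristic polynomial is det(xI - A) = (x - 1)^5, so the eigenvalues are 1 (algebraic multiplicity 5).

For λ = 1: rank(A - I) = 3, rank((A - I)^2) = 1, rank((A - I)^3) = 0. The eigenspace has dimension 5 - 3 = 2, so there are 2 Jordan blocks; the rank sequence gives block sizes [3, 2].

Assembling the blocks gives the Jordan form J above.

J = [[1, 1, 0, 0, 0], [0, 1, 1, 0, 0], [0, 0, 1, 0, 0], [0, 0, 0, 1, 1], [0, 0, 0, 0, 1]]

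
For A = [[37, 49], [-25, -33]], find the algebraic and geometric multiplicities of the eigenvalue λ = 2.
The characteristic polynomial is (x - 2)^2, so the factor x - 2 appears with exponent 2: the algebraic multiplicity is 2.

rank(A - 2I) = 1, so the eigenspace has dimension 2 - 1 = 1: the geometric multiplicity is 1.

Since 1 < 2, A is not diagonalizable.

algebraic multiplicity 2, geometric multiplicity 1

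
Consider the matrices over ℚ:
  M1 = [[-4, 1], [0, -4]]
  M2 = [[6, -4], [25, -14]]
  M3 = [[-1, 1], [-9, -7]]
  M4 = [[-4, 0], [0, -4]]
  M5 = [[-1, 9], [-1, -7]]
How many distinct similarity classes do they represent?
Characteristic polynomials: χ_{M1} = (x + 4)^2, χ_{M2} = (x + 4)^2, χ_{M3} = (x + 4)^2, χ_{M4} = (x + 4)^2, χ_{M5} = (x + 4)^2.

{M1, M2, M3, M5}: invariant factors (x + 4)^2.

{M4}: invariant factors x + 4, x + 4.

Matrices are similar if and only if their invariant-factor lists agree; the partition into similarity classes is {M1, M2, M3, M5}, {M4}.

2 classes: {M1, M2, M3, M5}, {M4}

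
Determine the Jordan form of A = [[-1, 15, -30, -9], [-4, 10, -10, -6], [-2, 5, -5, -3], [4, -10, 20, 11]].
J = [[0, 0, 0, 0], [0, 5, 1, 0], [0, 0, 5, 0], [0, 0, 0, 5]]

The characteristic polynomial is det(xI - A) = x(x - 5)^3, so the eigenvalues are 0 (algebraic multiplicity 1), 5 (algebraic multiplicity 3).

For λ = 0: algebraic multiplicity 1 gives one 1×1 block.

For λ = 5: rank(A - 5I) = 2, rank((A - 5I)^2) = 1. The eigenspace has dimension 4 - 2 = 2, so there are 2 Jordan blocks; the rank sequence gives block sizes [2, 1].

Assembling the blocks gives the Jordan form J above.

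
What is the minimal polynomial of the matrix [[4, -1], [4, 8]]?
m_A(x) = (x - 6)^2

The characteristic polynomial factors as (x - 6)^2. The minimal polynomial is ∏(x - λ)^{k_λ} where k_λ is the size of the largest Jordan block at λ.

For λ = 6: rank(A - 6I) = 1, and the largest Jordan block has size 2 (the smallest k with rank((A - 6I)^k) = rank((A - 6I)^(k+1))).

So m_A(x) = (x - 6)^2.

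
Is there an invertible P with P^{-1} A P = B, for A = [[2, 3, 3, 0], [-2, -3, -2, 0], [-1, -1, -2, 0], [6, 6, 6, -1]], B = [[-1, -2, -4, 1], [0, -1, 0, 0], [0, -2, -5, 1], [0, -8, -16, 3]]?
Yes.

Two matrices over a field are similar if and only if they have the same invariant factors.

Both A and B have characteristic polynomial (x + 1)^4 and minimal polynomial (x + 1)^2. Computing further, both have invariant factors x + 1, x + 1, (x + 1)^2. Hence A and B are similar.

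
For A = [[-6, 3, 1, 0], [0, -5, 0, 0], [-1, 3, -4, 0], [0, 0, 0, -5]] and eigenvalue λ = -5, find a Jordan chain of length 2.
We seek v_1 ∈ ker((A + 5I)^2) \ ker(A + 5I), then set v_{i+1} = (A + 5I) v_i.

One such chain is v_1 = [[1, 0, 2, 1]]^T, v_2 = [[1, 0, 1, 0]]^T. Check: (A + 5I) v_2 = [[0, 0, 0, 0]]^T = 0.

v_1 = [[1, 0, 2, 1]]^T, v_2 = [[1, 0, 1, 0]]^T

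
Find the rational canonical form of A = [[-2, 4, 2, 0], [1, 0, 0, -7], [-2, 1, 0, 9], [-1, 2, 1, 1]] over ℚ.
R = [[0, 0, 0, -2], [1, 0, 0, -5], [0, 1, 0, -3], [0, 0, 1, -1]]

The invariant factors of A (the non-unit diagonal entries of the Smith normal form of xI - A over ℚ[x]) are (x + 1)(x^3 + 3x + 2), each dividing the next. The characteristic polynomial is their product, (x + 1)(x^3 + 3x + 2).

The rational canonical form is the block-diagonal matrix of companion matrices C(f_i):
R = [[0, 0, 0, -2], [1, 0, 0, -5], [0, 1, 0, -3], [0, 0, 1, -1]].

Note the characteristic polynomial does not split into linear factors over ℚ, so A has no Jordan form over ℚ; the rational canonical form exists over any field.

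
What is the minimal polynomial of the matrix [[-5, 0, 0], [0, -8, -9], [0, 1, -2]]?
The characteristic polynomial factors as (x + 5)^3. The minimal polynomial is ∏(x - λ)^{k_λ} where k_λ is the size of the largest Jordan block at λ.

For λ = -5: rank(A + 5I) = 1, and the largest Jordan block has size 2 (the smallest k with rank((A + 5I)^k) = rank((A + 5I)^(k+1))).

So m_A(x) = (x + 5)^2.

m_A(x) = (x + 5)^2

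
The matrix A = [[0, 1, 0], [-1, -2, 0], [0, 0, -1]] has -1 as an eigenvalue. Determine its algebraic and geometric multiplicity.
algebraic multiplicity 3, geometric multiplicity 2

The characteristic polynomial is (x + 1)^3, so the factor x + 1 appears with exponent 3: the algebraic multiplicity is 3.

rank(A + I) = 1, so the eigenspace has dimension 3 - 1 = 2: the geometric multiplicity is 2.

Since 2 < 3, A is not diagonalizable.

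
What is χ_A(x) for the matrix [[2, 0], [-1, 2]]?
xI - A = [[x - 2, 0], [1, x - 2]].

Expanding det(xI - A) along the first row:
det(xI - A) = + (x - 2)·det([[x - 2]]) - (0)·det([[1]]).

Evaluating gives χ_A(x) = x^2 - 4x + 4 = (x - 2)^2.

χ_A(x) = (x - 2)^2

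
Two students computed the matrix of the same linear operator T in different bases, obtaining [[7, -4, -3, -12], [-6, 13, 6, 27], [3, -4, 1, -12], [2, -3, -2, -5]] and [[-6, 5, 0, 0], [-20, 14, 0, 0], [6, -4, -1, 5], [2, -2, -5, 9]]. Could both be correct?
Yes.

Two matrices over a field are similar if and only if they have the same invariant factors.

Both A and B have characteristic polynomial (x - 4)^4 and minimal polynomial (x - 4)^2. Computing further, both have invariant factors (x - 4)^2, (x - 4)^2. Hence A and B are similar.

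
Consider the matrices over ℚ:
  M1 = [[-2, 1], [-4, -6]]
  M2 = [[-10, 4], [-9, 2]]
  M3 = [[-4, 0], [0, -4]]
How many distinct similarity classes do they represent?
2 classes: {M1, M2}, {M3}

Characteristic polynomials: χ_{M1} = (x + 4)^2, χ_{M2} = (x + 4)^2, χ_{M3} = (x + 4)^2.

{M1, M2}: invariant factors (x + 4)^2.

{M3}: invariant factors x + 4, x + 4.

Matrices are similar if and only if their invariant-factor lists agree; the partition into similarity classes is {M1, M2}, {M3}.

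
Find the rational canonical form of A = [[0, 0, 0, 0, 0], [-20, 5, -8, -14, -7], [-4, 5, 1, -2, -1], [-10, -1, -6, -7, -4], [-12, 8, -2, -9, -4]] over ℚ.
R = [[0, 0, 0, 0, 0], [1, 0, 0, 0, 15], [0, 1, 0, 0, 8], [0, 0, 1, 0, 1], [0, 0, 0, 1, -5]]

The invariant factors of A (the non-unit diagonal entries of the Smith normal form of xI - A over ℚ[x]) are x(x + 5)(x^3 - x - 3), each dividing the next. The characteristic polynomial is their product, x(x + 5)(x^3 - x - 3).

The rational canonical form is the block-diagonal matrix of companion matrices C(f_i):
R = [[0, 0, 0, 0, 0], [1, 0, 0, 0, 15], [0, 1, 0, 0, 8], [0, 0, 1, 0, 1], [0, 0, 0, 1, -5]].

Note the characteristic polynomial does not split into linear factors over ℚ, so A has no Jordan form over ℚ; the rational canonical form exists over any field.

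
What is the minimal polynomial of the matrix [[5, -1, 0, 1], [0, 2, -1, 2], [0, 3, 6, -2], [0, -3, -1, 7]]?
The characteristic polynomial factors as (x - 5)^4. The minimal polynomial is ∏(x - λ)^{k_λ} where k_λ is the size of the largest Jordan block at λ.

For λ = 5: rank(A - 5I) = 2, and the largest Jordan block has size 2 (the smallest k with rank((A - 5I)^k) = rank((A - 5I)^(k+1))).

So m_A(x) = (x - 5)^2.

m_A(x) = (x - 5)^2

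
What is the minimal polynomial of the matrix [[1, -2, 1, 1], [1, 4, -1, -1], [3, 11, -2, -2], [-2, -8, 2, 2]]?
The characteristic polynomial factors as x(x - 2)^2(x - 1). The minimal polynomial is ∏(x - λ)^{k_λ} where k_λ is the size of the largest Jordan block at λ.

For λ = 0: rank(A) = 3, and the largest Jordan block has size 1 (the smallest k with rank(A^k) = rank(A^(k+1))).
For λ = 1: rank(A - I) = 3, and the largest Jordan block has size 1 (the smallest k with rank((A - I)^k) = rank((A - I)^(k+1))).
For λ = 2: rank(A - 2I) = 3, and the largest Jordan block has size 2 (the smallest k with rank((A - 2I)^k) = rank((A - 2I)^(k+1))).

So m_A(x) = x(x - 2)^2(x - 1).

m_A(x) = x(x - 2)^2(x - 1)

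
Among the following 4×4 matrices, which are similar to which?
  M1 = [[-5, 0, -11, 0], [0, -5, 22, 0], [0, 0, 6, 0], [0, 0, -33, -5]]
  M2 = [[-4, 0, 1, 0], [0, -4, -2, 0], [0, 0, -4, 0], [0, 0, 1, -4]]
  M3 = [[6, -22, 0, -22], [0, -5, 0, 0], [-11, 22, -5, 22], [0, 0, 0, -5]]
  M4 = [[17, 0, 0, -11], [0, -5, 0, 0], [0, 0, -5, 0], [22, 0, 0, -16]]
Characteristic polynomials: χ_{M1} = (x - 6)(x + 5)^3, χ_{M2} = (x + 4)^4, χ_{M3} = (x - 6)(x + 5)^3, χ_{M4} = (x - 6)(x + 5)^3.

{M1, M3, M4}: invariant factors x + 5, x + 5, (x - 6)(x + 5).

{M2}: invariant factors x + 4, x + 4, (x + 4)^2.

Matrices are similar if and only if their invariant-factor lists agree; the partition into similarity classes is {M1, M3, M4}, {M2}.

2 classes: {M1, M3, M4}, {M2}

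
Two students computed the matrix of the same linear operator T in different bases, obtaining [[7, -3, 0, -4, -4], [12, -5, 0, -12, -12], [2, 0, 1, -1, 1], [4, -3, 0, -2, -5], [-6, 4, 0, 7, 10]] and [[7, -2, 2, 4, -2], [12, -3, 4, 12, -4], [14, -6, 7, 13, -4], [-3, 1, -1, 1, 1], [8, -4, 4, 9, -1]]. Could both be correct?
Yes.

Two matrices over a field are similar if and only if they have the same invariant factors.

Both A and B have characteristic polynomial (x - 3)^3(x - 1)^2 and minimal polynomial (x - 3)^3(x - 1). Computing further, both have invariant factors x - 1, (x - 3)^3(x - 1). Hence A and B are similar.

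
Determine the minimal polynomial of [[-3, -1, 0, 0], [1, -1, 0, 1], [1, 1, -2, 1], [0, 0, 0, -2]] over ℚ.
The characteristic polynomial factors as (x + 2)^4. The minimal polynomial is ∏(x - λ)^{k_λ} where k_λ is the size of the largest Jordan block at λ.

For λ = -2: rank(A + 2I) = 2, and the largest Jordan block has size 3 (the smallest k with rank((A + 2I)^k) = rank((A + 2I)^(k+1))).

So m_A(x) = (x + 2)^3.

m_A(x) = (x + 2)^3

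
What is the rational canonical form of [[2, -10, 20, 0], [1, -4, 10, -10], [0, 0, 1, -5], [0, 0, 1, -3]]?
R = [[0, -2, 0, 0], [1, -2, 0, 0], [0, 0, 0, -2], [0, 0, 1, -2]]

The invariant factors of A (the non-unit diagonal entries of the Smith normal form of xI - A over ℚ[x]) are x^2 + 2x + 2, x^2 + 2x + 2, each dividing the next. The characteristic polynomial is their product, (x^2 + 2x + 2)^2.

The rational canonical form is the block-diagonal matrix of companion matrices C(f_i):
R = [[0, -2, 0, 0], [1, -2, 0, 0], [0, 0, 0, -2], [0, 0, 1, -2]].

Note the characteristic polynomial does not split into linear factors over ℚ, so A has no Jordan form over ℚ; the rational canonical form exists over any field.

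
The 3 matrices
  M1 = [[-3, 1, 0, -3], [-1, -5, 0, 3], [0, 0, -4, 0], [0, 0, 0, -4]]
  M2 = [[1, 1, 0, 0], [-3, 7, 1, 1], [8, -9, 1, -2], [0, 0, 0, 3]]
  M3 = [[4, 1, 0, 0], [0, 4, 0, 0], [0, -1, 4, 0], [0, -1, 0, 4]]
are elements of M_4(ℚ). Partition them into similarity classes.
3 classes: {M1}, {M2}, {M3}

Characteristic polynomials: χ_{M1} = (x + 4)^4, χ_{M2} = (x - 3)^4, χ_{M3} = (x - 4)^4.

{M1}: invariant factors x + 4, x + 4, (x + 4)^2.

{M2}: invariant factors x - 3, (x - 3)^3.

{M3}: invariant factors x - 4, x - 4, (x - 4)^2.

Matrices are similar if and only if their invariant-factor lists agree; the partition into similarity classes is {M1}, {M2}, {M3}.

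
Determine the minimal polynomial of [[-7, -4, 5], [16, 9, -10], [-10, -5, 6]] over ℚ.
m_A(x) = (x - 6)(x - 1)^2

The characteristic polynomial factors as (x - 6)(x - 1)^2. The minimal polynomial is ∏(x - λ)^{k_λ} where k_λ is the size of the largest Jordan block at λ.

For λ = 1: rank(A - I) = 2, and the largest Jordan block has size 2 (the smallest k with rank((A - I)^k) = rank((A - I)^(k+1))).
For λ = 6: rank(A - 6I) = 2, and the largest Jordan block has size 1 (the smallest k with rank((A - 6I)^k) = rank((A - 6I)^(k+1))).

So m_A(x) = (x - 6)(x - 1)^2.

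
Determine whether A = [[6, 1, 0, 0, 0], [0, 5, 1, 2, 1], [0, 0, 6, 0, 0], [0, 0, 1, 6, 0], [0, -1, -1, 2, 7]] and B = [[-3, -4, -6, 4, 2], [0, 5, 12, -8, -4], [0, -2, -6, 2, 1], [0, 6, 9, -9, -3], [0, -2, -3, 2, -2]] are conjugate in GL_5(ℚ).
No.

trace(A) = 30 but trace(B) = -15. The trace is a similarity invariant, so A and B are not similar.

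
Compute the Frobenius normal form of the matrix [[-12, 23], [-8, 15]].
R = [[0, -4], [1, 3]]

The invariant factors of A (the non-unit diagonal entries of the Smith normal form of xI - A over ℚ[x]) are x^2 - 3x + 4, each dividing the next. The characteristic polynomial is their product, x^2 - 3x + 4.

The rational canonical form is the block-diagonal matrix of companion matrices C(f_i):
R = [[0, -4], [1, 3]].

Note the characteristic polynomial does not split into linear factors over ℚ, so A has no Jordan form over ℚ; the rational canonical form exists over any field.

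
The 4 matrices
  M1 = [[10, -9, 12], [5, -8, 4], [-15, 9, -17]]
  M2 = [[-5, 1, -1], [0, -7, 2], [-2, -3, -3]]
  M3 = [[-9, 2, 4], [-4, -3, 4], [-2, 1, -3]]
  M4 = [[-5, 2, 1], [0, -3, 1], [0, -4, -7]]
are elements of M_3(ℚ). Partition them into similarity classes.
2 classes: {M1, M3, M4}, {M2}

Characteristic polynomials: χ_{M1} = (x + 5)^3, χ_{M2} = (x + 5)^3, χ_{M3} = (x + 5)^3, χ_{M4} = (x + 5)^3.

{M1, M3, M4}: invariant factors x + 5, (x + 5)^2.

{M2}: invariant factors (x + 5)^3.

Matrices are similar if and only if their invariant-factor lists agree; the partition into similarity classes is {M1, M3, M4}, {M2}.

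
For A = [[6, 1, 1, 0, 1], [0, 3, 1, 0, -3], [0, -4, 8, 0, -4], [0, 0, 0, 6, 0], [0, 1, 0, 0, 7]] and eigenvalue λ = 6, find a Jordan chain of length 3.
We seek v_1 ∈ ker((A - 6I)^3) \ ker((A - 6I)^2), then set v_{i+1} = (A - 6I) v_i.

One such chain is v_1 = [[0, 0, 1, 0, 0]]^T, v_2 = [[1, 1, 2, 0, 0]]^T, v_3 = [[3, -1, 0, 0, 1]]^T. Check: (A - 6I) v_3 = [[0, 0, 0, 0, 0]]^T = 0.

v_1 = [[0, 0, 1, 0, 0]]^T, v_2 = [[1, 1, 2, 0, 0]]^T, v_3 = [[3, -1, 0, 0, 1]]^T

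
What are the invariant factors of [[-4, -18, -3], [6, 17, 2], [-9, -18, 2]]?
x - 5, (x - 5)^2

The Jordan structure of A has elementary divisors (x - 5)^2, (x - 5). Arranging the block sizes at each eigenvalue in decreasing order and taking row products gives the invariant factors.

Invariant factors (smallest first, each dividing the next): x - 5, (x - 5)^2.

Check: the last factor (x - 5)^2 is the minimal polynomial, and the product (x - 5)^3 is the characteristic polynomial.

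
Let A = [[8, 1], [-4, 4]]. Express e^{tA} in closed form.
A has Jordan form J = [[6, 1], [0, 6]] with A = PJP^{-1}, so e^{tA} = P e^{tJ} P^{-1}.

For a Jordan block J_k(λ), e^{tJ_k(λ)} = e^{λt} · (I + tN + t^2 N^2/2! + ... + t^{k-1} N^{k-1}/(k-1)!) where N is the nilpotent superdiagonal part.

Assembling the blocks and conjugating back gives the entries of e^{tA} as shown above.

e^{tA} = [[(2*t + 1)*e^{6*t}, t*e^{6*t}], [-4*t*e^{6*t}, (1 - 2*t)*e^{6*t}]]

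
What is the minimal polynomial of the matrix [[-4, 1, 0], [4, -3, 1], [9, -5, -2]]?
The characteristic polynomial factors as (x + 3)^3. The minimal polynomial is ∏(x - λ)^{k_λ} where k_λ is the size of the largest Jordan block at λ.

For λ = -3: rank(A + 3I) = 2, and the largest Jordan block has size 3 (the smallest k with rank((A + 3I)^k) = rank((A + 3I)^(k+1))).

So m_A(x) = (x + 3)^3.

m_A(x) = (x + 3)^3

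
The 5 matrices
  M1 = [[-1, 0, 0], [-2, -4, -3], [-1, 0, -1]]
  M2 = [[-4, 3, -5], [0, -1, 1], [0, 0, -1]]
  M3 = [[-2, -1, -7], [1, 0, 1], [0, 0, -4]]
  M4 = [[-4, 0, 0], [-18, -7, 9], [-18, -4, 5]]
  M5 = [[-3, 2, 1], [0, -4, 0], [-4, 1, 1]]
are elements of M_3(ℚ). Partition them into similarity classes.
1 class: {M1, M2, M3, M4, M5}

Characteristic polynomials: χ_{M1} = (x + 1)^2(x + 4), χ_{M2} = (x + 1)^2(x + 4), χ_{M3} = (x + 1)^2(x + 4), χ_{M4} = (x + 1)^2(x + 4), χ_{M5} = (x + 1)^2(x + 4).

{M1, M2, M3, M4, M5}: invariant factors (x + 1)^2(x + 4).

Matrices are similar if and only if their invariant-factor lists agree; the partition into similarity classes is {M1, M2, M3, M4, M5}.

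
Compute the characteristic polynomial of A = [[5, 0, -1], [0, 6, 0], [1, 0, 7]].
xI - A = [[x - 5, 0, 1], [0, x - 6, 0], [-1, 0, x - 7]].

Expanding det(xI - A) along the first row:
det(xI - A) = + (x - 5)·det([[x - 6, 0], [0, x - 7]]) - (0)·det([[0, 0], [-1, x - 7]]) + (1)·det([[0, x - 6], [-1, 0]]).

Evaluating gives χ_A(x) = x^3 - 18x^2 + 108x - 216 = (x - 6)^3.

χ_A(x) = (x - 6)^3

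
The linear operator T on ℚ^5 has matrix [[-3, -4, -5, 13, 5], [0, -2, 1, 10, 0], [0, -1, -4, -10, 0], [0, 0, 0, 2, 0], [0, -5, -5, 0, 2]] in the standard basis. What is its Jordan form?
J = [[-3, 1, 0, 0, 0], [0, -3, 1, 0, 0], [0, 0, -3, 0, 0], [0, 0, 0, 2, 0], [0, 0, 0, 0, 2]]

The characteristic polynomial is det(xI - A) = (x - 2)^2(x + 3)^3, so the eigenvalues are -3 (algebraic multiplicity 3), 2 (algebraic multiplicity 2).

For λ = -3: rank(A + 3I) = 4, rank((A + 3I)^2) = 3, rank((A + 3I)^3) = 2. The eigenspace has dimension 5 - 4 = 1, so there is 1 Jordan block; the rank sequence gives block sizes [3].

For λ = 2: rank(A - 2I) = 3. The eigenspace has dimension 5 - 3 = 2, so there are 2 Jordan blocks; the rank sequence gives block sizes [1, 1].

Assembling the blocks gives the Jordan form J above.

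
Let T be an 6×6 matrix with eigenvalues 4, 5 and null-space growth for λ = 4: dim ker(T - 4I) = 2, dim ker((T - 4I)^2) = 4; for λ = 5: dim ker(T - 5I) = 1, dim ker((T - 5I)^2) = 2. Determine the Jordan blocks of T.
λ = 4: successive nullity increments [2, 2] count blocks of size ≥ k; block sizes are [2, 2].
λ = 5: successive nullity increments [1, 1] count blocks of size ≥ k; block sizes are [2].

Jordan blocks: (4, 2), (4, 2), (5, 2)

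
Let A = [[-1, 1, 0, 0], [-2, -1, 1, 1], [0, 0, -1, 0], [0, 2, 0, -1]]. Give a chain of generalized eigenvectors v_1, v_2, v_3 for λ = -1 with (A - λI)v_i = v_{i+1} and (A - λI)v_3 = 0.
v_1 = [[0, 0, 1, 0]]^T, v_2 = [[0, 1, 0, 0]]^T, v_3 = [[1, 0, 0, 2]]^T

We seek v_1 ∈ ker((A + I)^3) \ ker((A + I)^2), then set v_{i+1} = (A + I) v_i.

One such chain is v_1 = [[0, 0, 1, 0]]^T, v_2 = [[0, 1, 0, 0]]^T, v_3 = [[1, 0, 0, 2]]^T. Check: (A + I) v_3 = [[0, 0, 0, 0]]^T = 0.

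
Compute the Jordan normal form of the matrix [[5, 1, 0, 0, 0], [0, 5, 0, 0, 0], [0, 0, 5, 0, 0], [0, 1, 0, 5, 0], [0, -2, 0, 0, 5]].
J = [[5, 1, 0, 0, 0], [0, 5, 0, 0, 0], [0, 0, 5, 0, 0], [0, 0, 0, 5, 0], [0, 0, 0, 0, 5]]

The characteristic polynomial is det(xI - A) = (x - 5)^5, so the eigenvalues are 5 (algebraic multiplicity 5).

For λ = 5: rank(A - 5I) = 1, rank((A - 5I)^2) = 0. The eigenspace has dimension 5 - 1 = 4, so there are 4 Jordan blocks; the rank sequence gives block sizes [2, 1, 1, 1].

Assembling the blocks gives the Jordan form J above.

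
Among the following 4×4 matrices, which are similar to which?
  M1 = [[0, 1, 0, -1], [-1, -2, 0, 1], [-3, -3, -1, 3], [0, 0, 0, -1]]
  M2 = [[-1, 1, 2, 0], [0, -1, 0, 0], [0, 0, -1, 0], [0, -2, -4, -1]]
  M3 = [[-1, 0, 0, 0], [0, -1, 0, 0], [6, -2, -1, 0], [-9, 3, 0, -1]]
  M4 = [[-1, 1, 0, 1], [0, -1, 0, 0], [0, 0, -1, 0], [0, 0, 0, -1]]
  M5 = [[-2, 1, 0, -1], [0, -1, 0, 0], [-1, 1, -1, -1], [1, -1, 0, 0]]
Characteristic polynomials: χ_{M1} = (x + 1)^4, χ_{M2} = (x + 1)^4, χ_{M3} = (x + 1)^4, χ_{M4} = (x + 1)^4, χ_{M5} = (x + 1)^4.

{M1, M2, M3, M4, M5}: invariant factors x + 1, x + 1, (x + 1)^2.

Matrices are similar if and only if their invariant-factor lists agree; the partition into similarity classes is {M1, M2, M3, M4, M5}.

1 class: {M1, M2, M3, M4, M5}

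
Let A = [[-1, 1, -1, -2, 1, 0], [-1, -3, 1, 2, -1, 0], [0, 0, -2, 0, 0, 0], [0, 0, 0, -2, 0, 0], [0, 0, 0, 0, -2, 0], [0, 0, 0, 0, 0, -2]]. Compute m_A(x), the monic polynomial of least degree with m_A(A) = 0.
m_A(x) = (x + 2)^2

The characteristic polynomial factors as (x + 2)^6. The minimal polynomial is ∏(x - λ)^{k_λ} where k_λ is the size of the largest Jordan block at λ.

For λ = -2: rank(A + 2I) = 1, and the largest Jordan block has size 2 (the smallest k with rank((A + 2I)^k) = rank((A + 2I)^(k+1))).

So m_A(x) = (x + 2)^2.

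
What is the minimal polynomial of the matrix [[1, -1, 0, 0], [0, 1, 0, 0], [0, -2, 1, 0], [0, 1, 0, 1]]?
The characteristic polynomial factors as (x - 1)^4. The minimal polynomial is ∏(x - λ)^{k_λ} where k_λ is the size of the largest Jordan block at λ.

For λ = 1: rank(A - I) = 1, and the largest Jordan block has size 2 (the smallest k with rank((A - I)^k) = rank((A - I)^(k+1))).

So m_A(x) = (x - 1)^2.

m_A(x) = (x - 1)^2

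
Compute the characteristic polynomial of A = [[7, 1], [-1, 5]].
xI - A = [[x - 7, -1], [1, x - 5]].

Expanding det(xI - A) along the first row:
det(xI - A) = + (x - 7)·det([[x - 5]]) - (-1)·det([[1]]).

Evaluating gives χ_A(x) = x^2 - 12x + 36 = (x - 6)^2.

χ_A(x) = (x - 6)^2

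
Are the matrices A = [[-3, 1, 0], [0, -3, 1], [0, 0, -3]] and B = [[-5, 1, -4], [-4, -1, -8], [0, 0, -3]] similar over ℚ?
Both have characteristic polynomial (x + 3)^3, but the minimal polynomial of A is (x + 3)^3 while the minimal polynomial of B is (x + 3)^2. The minimal polynomial is a similarity invariant, so A and B are not similar.

No.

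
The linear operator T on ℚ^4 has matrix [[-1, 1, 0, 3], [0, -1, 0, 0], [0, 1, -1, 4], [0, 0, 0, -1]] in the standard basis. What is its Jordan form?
J = [[-1, 1, 0, 0], [0, -1, 0, 0], [0, 0, -1, 1], [0, 0, 0, -1]]

The characteristic polynomial is det(xI - A) = (x + 1)^4, so the eigenvalues are -1 (algebraic multiplicity 4).

For λ = -1: rank(A + I) = 2, rank((A + I)^2) = 0. The eigenspace has dimension 4 - 2 = 2, so there are 2 Jordan blocks; the rank sequence gives block sizes [2, 2].

Assembling the blocks gives the Jordan form J above.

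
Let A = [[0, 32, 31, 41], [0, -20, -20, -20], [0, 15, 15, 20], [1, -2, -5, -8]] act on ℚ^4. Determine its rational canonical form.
R = [[-5, 0, 0, 0], [0, 0, 0, -20], [0, 1, 0, -19], [0, 0, 1, -8]]

The invariant factors of A (the non-unit diagonal entries of the Smith normal form of xI - A over ℚ[x]) are x + 5, (x + 5)(x^2 + 3x + 4), each dividing the next. The characteristic polynomial is their product, (x + 5)^2(x^2 + 3x + 4).

The rational canonical form is the block-diagonal matrix of companion matrices C(f_i):
R = [[-5, 0, 0, 0], [0, 0, 0, -20], [0, 1, 0, -19], [0, 0, 1, -8]].

Note the characteristic polynomial does not split into linear factors over ℚ, so A has no Jordan form over ℚ; the rational canonical form exists over any field.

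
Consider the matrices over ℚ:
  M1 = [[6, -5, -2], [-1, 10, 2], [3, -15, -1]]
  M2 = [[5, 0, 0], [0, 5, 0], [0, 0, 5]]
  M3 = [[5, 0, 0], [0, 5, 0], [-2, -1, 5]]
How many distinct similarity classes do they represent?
2 classes: {M1, M3}, {M2}

Characteristic polynomials: χ_{M1} = (x - 5)^3, χ_{M2} = (x - 5)^3, χ_{M3} = (x - 5)^3.

{M1, M3}: invariant factors x - 5, (x - 5)^2.

{M2}: invariant factors x - 5, x - 5, x - 5.

Matrices are similar if and only if their invariant-factor lists agree; the partition into similarity classes is {M1, M3}, {M2}.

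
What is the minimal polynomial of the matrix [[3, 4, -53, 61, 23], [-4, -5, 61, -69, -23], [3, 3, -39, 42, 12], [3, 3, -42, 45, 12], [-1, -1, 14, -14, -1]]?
The characteristic polynomial factors as (x - 3)^2(x + 1)^3. The minimal polynomial is ∏(x - λ)^{k_λ} where k_λ is the size of the largest Jordan block at λ.

For λ = -1: rank(A + I) = 4, and the largest Jordan block has size 3 (the smallest k with rank((A + I)^k) = rank((A + I)^(k+1))).
For λ = 3: rank(A - 3I) = 3, and the largest Jordan block has size 1 (the smallest k with rank((A - 3I)^k) = rank((A - 3I)^(k+1))).

So m_A(x) = (x - 3)(x + 1)^3.

m_A(x) = (x - 3)(x + 1)^3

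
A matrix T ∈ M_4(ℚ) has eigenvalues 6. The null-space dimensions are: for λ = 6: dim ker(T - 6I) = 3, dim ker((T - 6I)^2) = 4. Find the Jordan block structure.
λ = 6: successive nullity increments [3, 1] count blocks of size ≥ k; block sizes are [2, 1, 1].

Jordan blocks: (6, 2), (6, 1), (6, 1)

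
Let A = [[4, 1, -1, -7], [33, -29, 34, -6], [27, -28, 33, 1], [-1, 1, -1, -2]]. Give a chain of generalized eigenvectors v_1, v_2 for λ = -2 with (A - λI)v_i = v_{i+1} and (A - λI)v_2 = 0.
v_1 = [[0, 5, 4, 0]]^T, v_2 = [[1, 1, 0, 1]]^T

We seek v_1 ∈ ker((A + 2I)^2) \ ker(A + 2I), then set v_{i+1} = (A + 2I) v_i.

One such chain is v_1 = [[0, 5, 4, 0]]^T, v_2 = [[1, 1, 0, 1]]^T. Check: (A + 2I) v_2 = [[0, 0, 0, 0]]^T = 0.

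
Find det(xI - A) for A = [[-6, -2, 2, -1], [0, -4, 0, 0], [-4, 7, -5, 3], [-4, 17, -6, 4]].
xI - A = [[x + 6, 2, -2, 1], [0, x + 4, 0, 0], [4, -7, x + 5, -3], [4, -17, 6, x - 4]].

Expanding det(xI - A) along the first row:
det(xI - A) = + (x + 6)·det([[x + 4, 0, 0], [-7, x + 5, -3], [-17, 6, x - 4]]) - (2)·det([[0, 0, 0], [4, x + 5, -3], [4, 6, x - 4]]) + (-2)·det([[0, x + 4, 0], [4, -7, -3], [4, -17, x - 4]]) - (1)·det([[0, x + 4, 0], [4, -7, x + 5], [4, -17, 6]]).

Evaluating gives χ_A(x) = x^4 + 11x^3 + 36x^2 + 16x - 64 = (x - 1)(x + 4)^3.

χ_A(x) = (x - 1)(x + 4)^3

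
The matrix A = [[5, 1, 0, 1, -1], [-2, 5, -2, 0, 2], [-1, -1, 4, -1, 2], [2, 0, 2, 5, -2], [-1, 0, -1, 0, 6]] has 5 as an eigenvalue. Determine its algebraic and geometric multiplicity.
The characteristic polynomial is (x - 5)^5, so the factor x - 5 appears with exponent 5: the algebraic multiplicity is 5.

rank(A - 5I) = 2, so the eigenspace has dimension 5 - 2 = 3: the geometric multiplicity is 3.

Since 3 < 5, A is not diagonalizable.

algebraic multiplicity 5, geometric multiplicity 3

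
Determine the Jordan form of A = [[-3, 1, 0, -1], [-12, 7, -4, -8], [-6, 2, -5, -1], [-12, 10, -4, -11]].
J = [[-3, 1, 0, 0], [0, -3, 0, 0], [0, 0, -3, 1], [0, 0, 0, -3]]

The characteristic polynomial is det(xI - A) = (x + 3)^4, so the eigenvalues are -3 (algebraic multiplicity 4).

For λ = -3: rank(A + 3I) = 2, rank((A + 3I)^2) = 0. The eigenspace has dimension 4 - 2 = 2, so there are 2 Jordan blocks; the rank sequence gives block sizes [2, 2].

Assembling the blocks gives the Jordan form J above.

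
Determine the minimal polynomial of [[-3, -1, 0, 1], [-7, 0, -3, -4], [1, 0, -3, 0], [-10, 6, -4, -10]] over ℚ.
m_A(x) = (x + 4)^3

The characteristic polynomial factors as (x + 4)^4. The minimal polynomial is ∏(x - λ)^{k_λ} where k_λ is the size of the largest Jordan block at λ.

For λ = -4: rank(A + 4I) = 2, and the largest Jordan block has size 3 (the smallest k with rank((A + 4I)^k) = rank((A + 4I)^(k+1))).

So m_A(x) = (x + 4)^3.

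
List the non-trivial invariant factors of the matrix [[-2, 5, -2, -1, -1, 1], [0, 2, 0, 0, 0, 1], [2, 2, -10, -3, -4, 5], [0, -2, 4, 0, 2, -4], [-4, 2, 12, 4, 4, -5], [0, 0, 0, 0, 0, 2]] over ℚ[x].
The Jordan structure of A has elementary divisors (x + 2)^2, (x + 2)^2, (x - 2)^2. Arranging the block sizes at each eigenvalue in decreasing order and taking row products gives the invariant factors.

Invariant factors (smallest first, each dividing the next): (x + 2)^2, (x - 2)^2(x + 2)^2.

Check: the last factor (x - 2)^2(x + 2)^2 is the minimal polynomial, and the product (x - 2)^2(x + 2)^4 is the characteristic polynomial.

(x + 2)^2, (x - 2)^2(x + 2)^2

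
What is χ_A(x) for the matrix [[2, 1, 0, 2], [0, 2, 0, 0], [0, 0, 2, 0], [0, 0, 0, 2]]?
xI - A = [[x - 2, -1, 0, -2], [0, x - 2, 0, 0], [0, 0, x - 2, 0], [0, 0, 0, x - 2]].

Expanding det(xI - A) along the first row:
det(xI - A) = + (x - 2)·det([[x - 2, 0, 0], [0, x - 2, 0], [0, 0, x - 2]]) - (-1)·det([[0, 0, 0], [0, x - 2, 0], [0, 0, x - 2]]) + (0)·det([[0, x - 2, 0], [0, 0, 0], [0, 0, x - 2]]) - (-2)·det([[0, x - 2, 0], [0, 0, x - 2], [0, 0, 0]]).

Evaluating gives χ_A(x) = x^4 - 8x^3 + 24x^2 - 32x + 16 = (x - 2)^4.

χ_A(x) = (x - 2)^4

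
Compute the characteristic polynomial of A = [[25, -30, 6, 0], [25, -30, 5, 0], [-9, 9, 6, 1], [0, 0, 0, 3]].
χ_A(x) = (x - 3)^3(x + 5)

xI - A = [[x - 25, 30, -6, 0], [-25, x + 30, -5, 0], [9, -9, x - 6, -1], [0, 0, 0, x - 3]].

Expanding det(xI - A) along the first row:
det(xI - A) = + (x - 25)·det([[x + 30, -5, 0], [-9, x - 6, -1], [0, 0, x - 3]]) - (30)·det([[-25, -5, 0], [9, x - 6, -1], [0, 0, x - 3]]) + (-6)·det([[-25, x + 30, 0], [9, -9, -1], [0, 0, x - 3]]) - (0)·det([[-25, x + 30, -5], [9, -9, x - 6], [0, 0, 0]]).

Evaluating gives χ_A(x) = x^4 - 4x^3 - 18x^2 + 108x - 135 = (x - 3)^3(x + 5).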